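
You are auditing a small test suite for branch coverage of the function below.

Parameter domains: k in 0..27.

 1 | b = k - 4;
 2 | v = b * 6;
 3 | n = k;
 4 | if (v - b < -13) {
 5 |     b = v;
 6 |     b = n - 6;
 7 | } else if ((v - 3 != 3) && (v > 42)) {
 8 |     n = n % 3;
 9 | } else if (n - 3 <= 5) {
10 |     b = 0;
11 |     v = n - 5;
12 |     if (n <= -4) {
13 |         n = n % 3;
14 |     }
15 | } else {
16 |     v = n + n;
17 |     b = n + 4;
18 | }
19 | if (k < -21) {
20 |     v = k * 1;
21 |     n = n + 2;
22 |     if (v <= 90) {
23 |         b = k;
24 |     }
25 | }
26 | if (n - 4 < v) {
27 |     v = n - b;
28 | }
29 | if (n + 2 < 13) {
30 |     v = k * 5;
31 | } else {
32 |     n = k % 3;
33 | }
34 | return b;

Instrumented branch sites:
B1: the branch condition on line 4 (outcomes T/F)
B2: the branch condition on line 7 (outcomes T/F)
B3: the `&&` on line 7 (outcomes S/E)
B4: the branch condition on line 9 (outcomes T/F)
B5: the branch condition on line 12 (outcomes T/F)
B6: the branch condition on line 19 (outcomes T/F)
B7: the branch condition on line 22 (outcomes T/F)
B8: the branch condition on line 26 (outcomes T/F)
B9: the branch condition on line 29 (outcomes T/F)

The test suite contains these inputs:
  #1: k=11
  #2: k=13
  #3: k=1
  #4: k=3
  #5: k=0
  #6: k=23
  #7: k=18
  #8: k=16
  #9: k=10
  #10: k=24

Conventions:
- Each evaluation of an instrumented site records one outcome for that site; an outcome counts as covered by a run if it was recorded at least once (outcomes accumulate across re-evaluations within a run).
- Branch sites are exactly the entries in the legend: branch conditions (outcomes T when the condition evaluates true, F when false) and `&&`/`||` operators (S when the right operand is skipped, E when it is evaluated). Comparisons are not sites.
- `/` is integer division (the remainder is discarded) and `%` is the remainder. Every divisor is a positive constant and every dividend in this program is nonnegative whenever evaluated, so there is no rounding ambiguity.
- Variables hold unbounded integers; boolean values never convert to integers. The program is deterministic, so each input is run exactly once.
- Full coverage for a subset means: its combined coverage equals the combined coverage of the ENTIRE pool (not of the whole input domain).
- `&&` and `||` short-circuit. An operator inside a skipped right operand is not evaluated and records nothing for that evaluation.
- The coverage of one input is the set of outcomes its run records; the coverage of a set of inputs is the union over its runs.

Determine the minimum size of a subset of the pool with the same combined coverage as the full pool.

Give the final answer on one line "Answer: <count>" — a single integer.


run #1 (k=11) runs B1->F, B3->E, B2->F, B4->F, B6->F, B8->T, B9->F; records B1=F, B2=F, B3=E, B4=F, B6=F, B8=T, B9=F
run #2 (k=13) runs B1->F, B3->E, B2->T, B6->F, B8->T, B9->T; records B1=F, B2=T, B3=E, B6=F, B8=T, B9=T
run #3 (k=1) runs B1->T, B6->F, B8->F, B9->T; records B1=T, B6=F, B8=F, B9=T
run #4 (k=3) runs B1->F, B3->E, B2->F, B4->T, B5->F, B6->F, B8->F, B9->T; records B1=F, B2=F, B3=E, B4=T, B5=F, B6=F, B8=F, B9=T
run #5 (k=0) runs B1->T, B6->F, B8->F, B9->T; records B1=T, B6=F, B8=F, B9=T
run #6 (k=23) runs B1->F, B3->E, B2->T, B6->F, B8->T, B9->T; records B1=F, B2=T, B3=E, B6=F, B8=T, B9=T
run #7 (k=18) runs B1->F, B3->E, B2->T, B6->F, B8->T, B9->T; records B1=F, B2=T, B3=E, B6=F, B8=T, B9=T
run #8 (k=16) runs B1->F, B3->E, B2->T, B6->F, B8->T, B9->T; records B1=F, B2=T, B3=E, B6=F, B8=T, B9=T
run #9 (k=10) runs B1->F, B3->E, B2->F, B4->F, B6->F, B8->T, B9->T; records B1=F, B2=F, B3=E, B4=F, B6=F, B8=T, B9=T
run #10 (k=24) runs B1->F, B3->E, B2->T, B6->F, B8->T, B9->T; records B1=F, B2=T, B3=E, B6=F, B8=T, B9=T
the full pool covers 13 outcomes: B1=T, B1=F, B2=T, B2=F, B3=E, B4=T, B4=F, B5=F, B6=F, B8=T, B8=F, B9=T, B9=F
checked all size-1 subsets: none covers 13 outcomes (max 8/13)
checked all size-2 subsets: none covers 13 outcomes (max 11/13)
checked all size-3 subsets: none covers 13 outcomes (max 12/13)
inputs {1, 2, 3, 4} (size 4) cover everything; no size-4 subset with a lexicographically smaller index list covers all 13
Answer: 4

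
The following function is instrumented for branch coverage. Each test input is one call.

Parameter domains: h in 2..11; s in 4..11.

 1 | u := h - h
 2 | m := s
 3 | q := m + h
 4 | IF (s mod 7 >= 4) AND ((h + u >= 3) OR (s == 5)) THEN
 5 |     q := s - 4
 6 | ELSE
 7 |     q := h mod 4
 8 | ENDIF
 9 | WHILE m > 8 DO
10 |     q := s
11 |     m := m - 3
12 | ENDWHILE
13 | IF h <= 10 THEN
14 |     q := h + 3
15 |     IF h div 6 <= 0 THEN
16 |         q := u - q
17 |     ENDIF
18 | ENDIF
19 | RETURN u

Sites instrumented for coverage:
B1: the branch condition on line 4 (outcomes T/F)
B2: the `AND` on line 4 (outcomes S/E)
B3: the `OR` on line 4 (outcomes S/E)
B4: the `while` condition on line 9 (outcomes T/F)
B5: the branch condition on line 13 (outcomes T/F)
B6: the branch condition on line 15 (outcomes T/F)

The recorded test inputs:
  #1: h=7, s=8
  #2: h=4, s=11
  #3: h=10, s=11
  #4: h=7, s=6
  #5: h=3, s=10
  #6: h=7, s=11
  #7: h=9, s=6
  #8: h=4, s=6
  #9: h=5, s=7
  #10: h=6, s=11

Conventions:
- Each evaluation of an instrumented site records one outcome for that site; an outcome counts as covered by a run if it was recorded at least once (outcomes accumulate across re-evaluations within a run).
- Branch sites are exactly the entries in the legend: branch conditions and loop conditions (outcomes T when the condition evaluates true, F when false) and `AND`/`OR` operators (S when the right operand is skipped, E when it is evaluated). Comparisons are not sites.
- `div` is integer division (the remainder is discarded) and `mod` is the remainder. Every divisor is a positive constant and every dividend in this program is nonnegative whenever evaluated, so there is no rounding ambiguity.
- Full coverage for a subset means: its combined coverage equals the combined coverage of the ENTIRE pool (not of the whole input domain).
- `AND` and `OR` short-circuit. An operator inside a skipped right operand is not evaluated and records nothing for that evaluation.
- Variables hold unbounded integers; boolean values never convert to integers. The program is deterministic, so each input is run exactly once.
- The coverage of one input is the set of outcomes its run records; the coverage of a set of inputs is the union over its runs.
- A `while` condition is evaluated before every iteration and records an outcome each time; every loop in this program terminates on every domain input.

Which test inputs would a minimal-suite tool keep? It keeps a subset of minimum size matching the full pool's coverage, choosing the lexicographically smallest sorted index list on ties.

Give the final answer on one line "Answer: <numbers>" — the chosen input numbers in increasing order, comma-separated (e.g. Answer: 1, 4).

input #1, h=7, s=8: events B2->S, B1->F, B4->F, B5->T, B6->F; outcomes B1=F, B2=S, B4=F, B5=T, B6=F
input #2, h=4, s=11: events B2->E, B3->S, B1->T, B4->T, B4->F, B5->T, B6->T; outcomes B1=T, B2=E, B3=S, B4=T, B4=F, B5=T, B6=T
input #3, h=10, s=11: events B2->E, B3->S, B1->T, B4->T, B4->F, B5->T, B6->F; outcomes B1=T, B2=E, B3=S, B4=T, B4=F, B5=T, B6=F
input #4, h=7, s=6: events B2->E, B3->S, B1->T, B4->F, B5->T, B6->F; outcomes B1=T, B2=E, B3=S, B4=F, B5=T, B6=F
input #5, h=3, s=10: events B2->S, B1->F, B4->T, B4->F, B5->T, B6->T; outcomes B1=F, B2=S, B4=T, B4=F, B5=T, B6=T
input #6, h=7, s=11: events B2->E, B3->S, B1->T, B4->T, B4->F, B5->T, B6->F; outcomes B1=T, B2=E, B3=S, B4=T, B4=F, B5=T, B6=F
input #7, h=9, s=6: events B2->E, B3->S, B1->T, B4->F, B5->T, B6->F; outcomes B1=T, B2=E, B3=S, B4=F, B5=T, B6=F
input #8, h=4, s=6: events B2->E, B3->S, B1->T, B4->F, B5->T, B6->T; outcomes B1=T, B2=E, B3=S, B4=F, B5=T, B6=T
input #9, h=5, s=7: events B2->S, B1->F, B4->F, B5->T, B6->T; outcomes B1=F, B2=S, B4=F, B5=T, B6=T
input #10, h=6, s=11: events B2->E, B3->S, B1->T, B4->T, B4->F, B5->T, B6->F; outcomes B1=T, B2=E, B3=S, B4=T, B4=F, B5=T, B6=F
together the pool reaches 10 outcomes: B1=T, B1=F, B2=S, B2=E, B3=S, B4=T, B4=F, B5=T, B6=T, B6=F
every size-1 subset falls short of the 10 outcomes (best: 7/10)
the canonical winner is {1, 2}: size 2, full 10-outcome coverage, earliest index list among size-2 covers

Answer: 1, 2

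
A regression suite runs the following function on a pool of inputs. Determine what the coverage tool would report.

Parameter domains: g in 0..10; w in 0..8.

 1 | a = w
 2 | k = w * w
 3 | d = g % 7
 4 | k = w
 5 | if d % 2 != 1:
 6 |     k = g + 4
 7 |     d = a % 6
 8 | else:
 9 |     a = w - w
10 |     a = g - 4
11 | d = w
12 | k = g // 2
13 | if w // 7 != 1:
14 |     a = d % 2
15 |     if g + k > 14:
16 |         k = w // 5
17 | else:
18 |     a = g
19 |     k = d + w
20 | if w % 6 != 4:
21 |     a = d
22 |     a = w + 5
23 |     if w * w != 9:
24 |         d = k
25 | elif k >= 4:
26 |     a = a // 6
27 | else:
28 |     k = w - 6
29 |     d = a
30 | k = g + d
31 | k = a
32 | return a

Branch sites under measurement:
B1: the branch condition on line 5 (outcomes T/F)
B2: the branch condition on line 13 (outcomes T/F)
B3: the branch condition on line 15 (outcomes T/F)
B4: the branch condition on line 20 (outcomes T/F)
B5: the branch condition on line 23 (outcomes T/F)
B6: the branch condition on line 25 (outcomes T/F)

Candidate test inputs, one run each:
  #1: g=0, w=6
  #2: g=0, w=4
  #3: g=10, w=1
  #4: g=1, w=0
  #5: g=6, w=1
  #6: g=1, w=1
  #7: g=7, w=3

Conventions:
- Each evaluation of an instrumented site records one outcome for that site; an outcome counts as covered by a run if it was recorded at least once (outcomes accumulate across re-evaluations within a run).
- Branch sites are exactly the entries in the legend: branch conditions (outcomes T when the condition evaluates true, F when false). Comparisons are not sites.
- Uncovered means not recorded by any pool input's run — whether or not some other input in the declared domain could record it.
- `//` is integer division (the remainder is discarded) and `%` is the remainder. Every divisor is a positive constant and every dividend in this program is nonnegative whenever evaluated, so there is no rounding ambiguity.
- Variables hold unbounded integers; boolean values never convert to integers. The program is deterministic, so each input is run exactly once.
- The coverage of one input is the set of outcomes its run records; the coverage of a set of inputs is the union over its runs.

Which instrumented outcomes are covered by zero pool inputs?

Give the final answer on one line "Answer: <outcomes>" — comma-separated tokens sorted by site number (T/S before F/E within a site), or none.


input #1 (g=0, w=6): events B1->T, B2->T, B3->F, B4->T, B5->T; covers B1=T, B2=T, B3=F, B4=T, B5=T
input #2 (g=0, w=4): events B1->T, B2->T, B3->F, B4->F, B6->F; covers B1=T, B2=T, B3=F, B4=F, B6=F
input #3 (g=10, w=1): events B1->F, B2->T, B3->T, B4->T, B5->T; covers B1=F, B2=T, B3=T, B4=T, B5=T
input #4 (g=1, w=0): events B1->F, B2->T, B3->F, B4->T, B5->T; covers B1=F, B2=T, B3=F, B4=T, B5=T
input #5 (g=6, w=1): events B1->T, B2->T, B3->F, B4->T, B5->T; covers B1=T, B2=T, B3=F, B4=T, B5=T
input #6 (g=1, w=1): events B1->F, B2->T, B3->F, B4->T, B5->T; covers B1=F, B2=T, B3=F, B4=T, B5=T
input #7 (g=7, w=3): events B1->T, B2->T, B3->F, B4->T, B5->F; covers B1=T, B2=T, B3=F, B4=T, B5=F
union over the pool: B1=T, B1=F, B2=T, B3=T, B3=F, B4=T, B4=F, B5=T, B5=F, B6=F
uncovered (2 of 12): B2=F, B6=T
Answer: B2=F, B6=T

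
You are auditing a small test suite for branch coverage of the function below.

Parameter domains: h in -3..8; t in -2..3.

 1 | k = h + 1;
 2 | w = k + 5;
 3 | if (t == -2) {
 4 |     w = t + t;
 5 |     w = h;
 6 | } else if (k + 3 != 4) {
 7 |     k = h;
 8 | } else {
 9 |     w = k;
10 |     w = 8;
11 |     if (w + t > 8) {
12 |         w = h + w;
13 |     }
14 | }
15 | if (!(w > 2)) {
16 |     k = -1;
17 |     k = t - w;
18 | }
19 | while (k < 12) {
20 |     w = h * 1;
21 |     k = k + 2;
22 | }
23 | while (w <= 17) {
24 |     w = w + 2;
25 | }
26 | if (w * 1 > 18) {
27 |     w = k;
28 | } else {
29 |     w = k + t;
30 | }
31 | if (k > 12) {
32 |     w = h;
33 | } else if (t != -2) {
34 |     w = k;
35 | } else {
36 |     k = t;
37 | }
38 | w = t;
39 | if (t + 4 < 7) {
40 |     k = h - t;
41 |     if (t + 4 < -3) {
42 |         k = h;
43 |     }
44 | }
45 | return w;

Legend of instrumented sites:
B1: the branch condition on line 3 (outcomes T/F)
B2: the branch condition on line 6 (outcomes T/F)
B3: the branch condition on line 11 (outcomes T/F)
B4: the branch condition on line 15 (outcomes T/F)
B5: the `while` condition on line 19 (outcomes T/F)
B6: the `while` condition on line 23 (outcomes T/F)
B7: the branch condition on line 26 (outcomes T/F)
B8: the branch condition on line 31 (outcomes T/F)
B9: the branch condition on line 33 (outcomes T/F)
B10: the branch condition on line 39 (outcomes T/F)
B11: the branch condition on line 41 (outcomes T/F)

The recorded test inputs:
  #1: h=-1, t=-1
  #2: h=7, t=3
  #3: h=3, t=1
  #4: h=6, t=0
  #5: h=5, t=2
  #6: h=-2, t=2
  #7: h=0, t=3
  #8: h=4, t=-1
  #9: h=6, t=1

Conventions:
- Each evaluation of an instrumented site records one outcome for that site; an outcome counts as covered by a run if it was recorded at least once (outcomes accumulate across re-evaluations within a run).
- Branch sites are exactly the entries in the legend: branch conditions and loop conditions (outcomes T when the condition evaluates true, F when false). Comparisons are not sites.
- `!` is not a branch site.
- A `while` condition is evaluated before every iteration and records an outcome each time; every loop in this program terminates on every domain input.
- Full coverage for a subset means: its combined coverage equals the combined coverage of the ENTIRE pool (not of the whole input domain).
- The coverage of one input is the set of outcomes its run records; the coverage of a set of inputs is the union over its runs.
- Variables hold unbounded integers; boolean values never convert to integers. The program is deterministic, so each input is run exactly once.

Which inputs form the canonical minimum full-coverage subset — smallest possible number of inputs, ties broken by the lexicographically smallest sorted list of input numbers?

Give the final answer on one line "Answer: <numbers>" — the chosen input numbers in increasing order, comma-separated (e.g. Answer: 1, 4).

run #1 (h=-1, t=-1) runs B1->F, B2->T, B4->F, B5->T, B5->T, B5->T, B5->T, B5->T, B5->T, B5->T, B5->F, B6->T, B6->T, B6->T, ...; records B1=F, B2=T, B4=F, B5=T, B5=F, B6=T, B6=F, B7=T, B8=T, B10=T, B11=F
run #2 (h=7, t=3) runs B1->F, B2->T, B4->F, B5->T, B5->T, B5->T, B5->F, B6->T, B6->T, B6->T, B6->T, B6->T, B6->T, B6->F, ...; records B1=F, B2=T, B4=F, B5=T, B5=F, B6=T, B6=F, B7=T, B8=T, B10=F
run #3 (h=3, t=1) runs B1->F, B2->T, B4->F, B5->T, B5->T, B5->T, B5->T, B5->T, B5->F, B6->T, B6->T, B6->T, B6->T, B6->T, ...; records B1=F, B2=T, B4=F, B5=T, B5=F, B6=T, B6=F, B7=T, B8=T, B10=T, B11=F
run #4 (h=6, t=0) runs B1->F, B2->T, B4->F, B5->T, B5->T, B5->T, B5->F, B6->T, B6->T, B6->T, B6->T, B6->T, B6->T, B6->F, ...; records B1=F, B2=T, B4=F, B5=T, B5=F, B6=T, B6=F, B7=F, B8=F, B9=T, B10=T, B11=F
run #5 (h=5, t=2) runs B1->F, B2->T, B4->F, B5->T, B5->T, B5->T, B5->T, B5->F, B6->T, B6->T, B6->T, B6->T, B6->T, B6->T, ...; records B1=F, B2=T, B4=F, B5=T, B5=F, B6=T, B6=F, B7=T, B8=T, B10=T, B11=F
run #6 (h=-2, t=2) runs B1->F, B2->T, B4->F, B5->T, B5->T, B5->T, B5->T, B5->T, B5->T, B5->T, B5->F, B6->T, B6->T, B6->T, ...; records B1=F, B2=T, B4=F, B5=T, B5=F, B6=T, B6=F, B7=F, B8=F, B9=T, B10=T, B11=F
run #7 (h=0, t=3) runs B1->F, B2->F, B3->T, B4->F, B5->T, B5->T, B5->T, B5->T, B5->T, B5->T, B5->F, B6->T, B6->T, B6->T, ...; records B1=F, B2=F, B3=T, B4=F, B5=T, B5=F, B6=T, B6=F, B7=F, B8=T, B10=F
run #8 (h=4, t=-1) runs B1->F, B2->T, B4->F, B5->T, B5->T, B5->T, B5->T, B5->F, B6->T, B6->T, B6->T, B6->T, B6->T, B6->T, ...; records B1=F, B2=T, B4=F, B5=T, B5=F, B6=T, B6=F, B7=F, B8=F, B9=T, B10=T, B11=F
run #9 (h=6, t=1) runs B1->F, B2->T, B4->F, B5->T, B5->T, B5->T, B5->F, B6->T, B6->T, B6->T, B6->T, B6->T, B6->T, B6->F, ...; records B1=F, B2=T, B4=F, B5=T, B5=F, B6=T, B6=F, B7=F, B8=F, B9=T, B10=T, B11=F
together the pool reaches 17 outcomes: B1=F, B2=T, B2=F, B3=T, B4=F, B5=T, B5=F, B6=T, B6=F, B7=T, B7=F, B8=T, B8=F, B9=T, B10=T, B10=F, B11=F
no size-1 subset reaches all 17 outcomes (best union: 12/17)
no size-2 subset reaches all 17 outcomes (best union: 16/17)
size 3: inputs {1, 4, 7} cover all 17 outcomes, and no lexicographically smaller subset of this size does

Answer: 1, 4, 7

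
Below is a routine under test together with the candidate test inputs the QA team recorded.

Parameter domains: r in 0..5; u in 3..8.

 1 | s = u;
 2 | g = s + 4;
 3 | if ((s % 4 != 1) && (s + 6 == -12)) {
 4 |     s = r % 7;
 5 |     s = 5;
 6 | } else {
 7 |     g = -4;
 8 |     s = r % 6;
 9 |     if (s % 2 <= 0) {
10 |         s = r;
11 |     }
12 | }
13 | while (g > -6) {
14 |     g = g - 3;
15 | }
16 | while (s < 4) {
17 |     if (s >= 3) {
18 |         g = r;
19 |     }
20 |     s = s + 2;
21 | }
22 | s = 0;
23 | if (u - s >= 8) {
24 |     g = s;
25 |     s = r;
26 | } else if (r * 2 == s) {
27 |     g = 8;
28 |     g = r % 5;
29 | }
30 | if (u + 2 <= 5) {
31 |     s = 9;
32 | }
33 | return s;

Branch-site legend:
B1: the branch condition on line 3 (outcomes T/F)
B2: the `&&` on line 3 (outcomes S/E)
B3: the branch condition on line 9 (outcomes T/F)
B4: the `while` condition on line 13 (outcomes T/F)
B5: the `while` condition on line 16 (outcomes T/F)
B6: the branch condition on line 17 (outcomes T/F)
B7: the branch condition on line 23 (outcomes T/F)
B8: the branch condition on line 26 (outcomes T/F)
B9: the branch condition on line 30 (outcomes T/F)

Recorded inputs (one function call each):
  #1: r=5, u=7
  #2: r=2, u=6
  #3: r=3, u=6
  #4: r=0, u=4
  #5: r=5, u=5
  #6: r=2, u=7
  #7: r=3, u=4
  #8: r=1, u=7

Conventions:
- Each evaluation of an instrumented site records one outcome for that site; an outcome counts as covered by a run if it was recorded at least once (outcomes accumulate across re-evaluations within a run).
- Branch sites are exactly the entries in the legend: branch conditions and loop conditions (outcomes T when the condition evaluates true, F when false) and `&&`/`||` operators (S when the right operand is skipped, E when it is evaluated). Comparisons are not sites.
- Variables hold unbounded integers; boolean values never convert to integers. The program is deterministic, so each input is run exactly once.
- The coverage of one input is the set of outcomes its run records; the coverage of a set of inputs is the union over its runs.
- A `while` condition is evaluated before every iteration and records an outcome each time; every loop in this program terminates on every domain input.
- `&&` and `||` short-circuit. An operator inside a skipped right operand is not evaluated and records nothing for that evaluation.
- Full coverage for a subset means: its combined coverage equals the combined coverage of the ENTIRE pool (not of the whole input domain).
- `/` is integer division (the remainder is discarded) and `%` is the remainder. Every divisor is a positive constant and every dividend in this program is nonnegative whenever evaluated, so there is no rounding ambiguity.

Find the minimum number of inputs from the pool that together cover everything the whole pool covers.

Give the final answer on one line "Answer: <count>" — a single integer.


#1 (r=5, u=7) -> B2->E, B1->F, B3->F, B4->T, B4->F, B5->F, B7->F, B8->F, B9->F; covered: B1=F, B2=E, B3=F, B4=T, B4=F, B5=F, B7=F, B8=F, B9=F
#2 (r=2, u=6) -> B2->E, B1->F, B3->T, B4->T, B4->F, B5->T, B6->F, B5->F, B7->F, B8->F, B9->F; covered: B1=F, B2=E, B3=T, B4=T, B4=F, B5=T, B5=F, B6=F, B7=F, B8=F, B9=F
#3 (r=3, u=6) -> B2->E, B1->F, B3->F, B4->T, B4->F, B5->T, B6->T, B5->F, B7->F, B8->F, B9->F; covered: B1=F, B2=E, B3=F, B4=T, B4=F, B5=T, B5=F, B6=T, B7=F, B8=F, B9=F
#4 (r=0, u=4) -> B2->E, B1->F, B3->T, B4->T, B4->F, B5->T, B6->F, B5->T, B6->F, B5->F, B7->F, B8->T, B9->F; covered: B1=F, B2=E, B3=T, B4=T, B4=F, B5=T, B5=F, B6=F, B7=F, B8=T, B9=F
#5 (r=5, u=5) -> B2->S, B1->F, B3->F, B4->T, B4->F, B5->F, B7->F, B8->F, B9->F; covered: B1=F, B2=S, B3=F, B4=T, B4=F, B5=F, B7=F, B8=F, B9=F
#6 (r=2, u=7) -> B2->E, B1->F, B3->T, B4->T, B4->F, B5->T, B6->F, B5->F, B7->F, B8->F, B9->F; covered: B1=F, B2=E, B3=T, B4=T, B4=F, B5=T, B5=F, B6=F, B7=F, B8=F, B9=F
#7 (r=3, u=4) -> B2->E, B1->F, B3->F, B4->T, B4->F, B5->T, B6->T, B5->F, B7->F, B8->F, B9->F; covered: B1=F, B2=E, B3=F, B4=T, B4=F, B5=T, B5=F, B6=T, B7=F, B8=F, B9=F
#8 (r=1, u=7) -> B2->E, B1->F, B3->F, B4->T, B4->F, B5->T, B6->F, B5->T, B6->T, B5->F, B7->F, B8->F, B9->F; covered: B1=F, B2=E, B3=F, B4=T, B4=F, B5=T, B5=F, B6=T, B6=F, B7=F, B8=F, B9=F
the full pool covers 15 outcomes: B1=F, B2=S, B2=E, B3=T, B3=F, B4=T, B4=F, B5=T, B5=F, B6=T, B6=F, B7=F, B8=T, B8=F, B9=F
size 1 is not enough: best union over all size-1 subsets is 12/15
size 2 is not enough: best union over all size-2 subsets is 14/15
the canonical winner is {3, 4, 5}: size 3, full 15-outcome coverage, earliest index list among size-3 covers
Answer: 3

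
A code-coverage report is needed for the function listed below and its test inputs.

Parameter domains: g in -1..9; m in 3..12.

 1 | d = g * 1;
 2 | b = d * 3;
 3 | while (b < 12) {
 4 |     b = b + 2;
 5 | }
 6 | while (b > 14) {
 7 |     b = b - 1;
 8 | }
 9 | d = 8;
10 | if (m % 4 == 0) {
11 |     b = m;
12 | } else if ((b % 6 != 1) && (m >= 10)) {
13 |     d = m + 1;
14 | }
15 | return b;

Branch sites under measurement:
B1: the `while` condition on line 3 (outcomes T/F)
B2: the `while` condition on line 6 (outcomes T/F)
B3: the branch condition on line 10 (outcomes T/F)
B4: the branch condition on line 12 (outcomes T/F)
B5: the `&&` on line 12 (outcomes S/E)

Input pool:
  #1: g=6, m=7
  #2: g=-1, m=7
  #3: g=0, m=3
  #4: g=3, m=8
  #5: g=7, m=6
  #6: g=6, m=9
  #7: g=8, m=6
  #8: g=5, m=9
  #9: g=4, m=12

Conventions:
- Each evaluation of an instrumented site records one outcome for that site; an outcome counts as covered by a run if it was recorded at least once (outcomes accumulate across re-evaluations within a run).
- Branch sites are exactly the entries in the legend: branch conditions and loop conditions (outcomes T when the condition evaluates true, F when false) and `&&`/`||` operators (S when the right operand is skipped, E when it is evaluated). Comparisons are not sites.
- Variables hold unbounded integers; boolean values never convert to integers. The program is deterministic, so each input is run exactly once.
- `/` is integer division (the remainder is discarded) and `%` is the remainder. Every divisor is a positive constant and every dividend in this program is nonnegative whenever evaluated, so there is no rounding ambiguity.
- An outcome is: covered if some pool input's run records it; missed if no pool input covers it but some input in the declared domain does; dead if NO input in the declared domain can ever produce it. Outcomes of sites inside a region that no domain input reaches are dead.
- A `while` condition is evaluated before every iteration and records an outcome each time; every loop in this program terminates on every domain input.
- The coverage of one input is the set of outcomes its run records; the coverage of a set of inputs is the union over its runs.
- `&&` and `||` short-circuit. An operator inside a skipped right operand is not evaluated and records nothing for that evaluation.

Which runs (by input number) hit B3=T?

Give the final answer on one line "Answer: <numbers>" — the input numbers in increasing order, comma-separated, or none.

input #1 (g=6, m=7): does not produce B3=T
input #2 (g=-1, m=7): does not produce B3=T
input #3 (g=0, m=3): does not produce B3=T
input #4 (g=3, m=8): produces B3=T
input #5 (g=7, m=6): does not produce B3=T
input #6 (g=6, m=9): does not produce B3=T
input #7 (g=8, m=6): does not produce B3=T
input #8 (g=5, m=9): does not produce B3=T
input #9 (g=4, m=12): produces B3=T

Answer: 4, 9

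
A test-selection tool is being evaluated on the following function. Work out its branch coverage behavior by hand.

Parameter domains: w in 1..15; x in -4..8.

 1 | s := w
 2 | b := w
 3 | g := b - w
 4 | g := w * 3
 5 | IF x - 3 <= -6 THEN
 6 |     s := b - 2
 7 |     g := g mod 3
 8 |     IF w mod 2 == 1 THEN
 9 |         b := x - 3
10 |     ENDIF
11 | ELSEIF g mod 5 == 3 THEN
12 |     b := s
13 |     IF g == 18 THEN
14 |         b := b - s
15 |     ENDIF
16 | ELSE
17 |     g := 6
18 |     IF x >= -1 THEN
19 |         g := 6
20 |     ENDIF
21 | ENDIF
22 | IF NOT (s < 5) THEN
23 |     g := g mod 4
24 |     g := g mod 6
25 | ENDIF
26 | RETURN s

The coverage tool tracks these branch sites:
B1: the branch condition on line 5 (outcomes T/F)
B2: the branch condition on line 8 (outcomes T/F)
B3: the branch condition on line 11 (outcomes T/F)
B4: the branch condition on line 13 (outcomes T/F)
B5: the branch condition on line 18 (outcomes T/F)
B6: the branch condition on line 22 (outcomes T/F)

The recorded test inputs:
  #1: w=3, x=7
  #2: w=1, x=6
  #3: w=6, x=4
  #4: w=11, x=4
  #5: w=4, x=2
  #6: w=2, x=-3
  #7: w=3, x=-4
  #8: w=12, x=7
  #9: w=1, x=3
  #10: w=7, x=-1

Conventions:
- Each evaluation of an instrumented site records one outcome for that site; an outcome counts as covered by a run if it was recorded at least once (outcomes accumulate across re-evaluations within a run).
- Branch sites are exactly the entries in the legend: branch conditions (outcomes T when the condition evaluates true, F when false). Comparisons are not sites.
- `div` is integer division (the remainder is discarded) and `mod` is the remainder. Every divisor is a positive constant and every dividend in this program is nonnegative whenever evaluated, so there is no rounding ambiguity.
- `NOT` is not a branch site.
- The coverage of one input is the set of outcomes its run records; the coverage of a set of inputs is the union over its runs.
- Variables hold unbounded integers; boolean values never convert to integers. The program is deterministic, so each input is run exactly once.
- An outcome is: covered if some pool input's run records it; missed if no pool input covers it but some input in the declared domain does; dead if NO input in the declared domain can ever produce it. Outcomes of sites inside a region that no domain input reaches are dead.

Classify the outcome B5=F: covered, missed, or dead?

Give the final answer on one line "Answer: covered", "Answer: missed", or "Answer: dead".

no pool input records B5=F
but domain input (w=2, x=-2) does record it -> reachable, so missed

Answer: missed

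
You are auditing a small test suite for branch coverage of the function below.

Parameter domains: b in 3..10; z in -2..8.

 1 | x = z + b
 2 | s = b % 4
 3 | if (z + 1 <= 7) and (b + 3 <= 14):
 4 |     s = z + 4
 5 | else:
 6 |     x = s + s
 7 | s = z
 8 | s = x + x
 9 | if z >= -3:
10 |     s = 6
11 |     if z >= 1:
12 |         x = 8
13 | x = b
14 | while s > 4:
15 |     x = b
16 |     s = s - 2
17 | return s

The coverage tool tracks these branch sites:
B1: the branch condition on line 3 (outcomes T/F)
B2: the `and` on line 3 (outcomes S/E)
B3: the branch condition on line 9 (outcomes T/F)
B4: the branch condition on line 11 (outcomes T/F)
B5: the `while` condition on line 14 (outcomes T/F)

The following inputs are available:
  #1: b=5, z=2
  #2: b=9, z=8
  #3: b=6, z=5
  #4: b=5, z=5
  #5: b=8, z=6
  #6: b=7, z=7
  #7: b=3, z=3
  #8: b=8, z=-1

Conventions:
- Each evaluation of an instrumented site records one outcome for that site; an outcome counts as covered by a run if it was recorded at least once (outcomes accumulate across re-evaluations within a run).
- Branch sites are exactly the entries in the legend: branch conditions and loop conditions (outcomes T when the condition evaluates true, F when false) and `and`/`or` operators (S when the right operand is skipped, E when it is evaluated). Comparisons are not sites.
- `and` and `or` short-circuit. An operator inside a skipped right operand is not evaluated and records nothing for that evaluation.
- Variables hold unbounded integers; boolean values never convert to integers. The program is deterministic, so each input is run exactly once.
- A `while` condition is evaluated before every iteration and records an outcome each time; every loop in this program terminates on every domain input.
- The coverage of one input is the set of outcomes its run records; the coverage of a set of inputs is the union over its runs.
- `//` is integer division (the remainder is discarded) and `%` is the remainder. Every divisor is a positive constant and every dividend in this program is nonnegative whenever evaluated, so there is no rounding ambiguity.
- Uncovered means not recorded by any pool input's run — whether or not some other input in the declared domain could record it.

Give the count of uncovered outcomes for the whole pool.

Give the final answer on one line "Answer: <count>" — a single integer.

test 1 (b=5, z=2) fires B2->E, B1->T, B3->T, B4->T, B5->T, B5->F; hits B1=T, B2=E, B3=T, B4=T, B5=T, B5=F
test 2 (b=9, z=8) fires B2->S, B1->F, B3->T, B4->T, B5->T, B5->F; hits B1=F, B2=S, B3=T, B4=T, B5=T, B5=F
test 3 (b=6, z=5) fires B2->E, B1->T, B3->T, B4->T, B5->T, B5->F; hits B1=T, B2=E, B3=T, B4=T, B5=T, B5=F
test 4 (b=5, z=5) fires B2->E, B1->T, B3->T, B4->T, B5->T, B5->F; hits B1=T, B2=E, B3=T, B4=T, B5=T, B5=F
test 5 (b=8, z=6) fires B2->E, B1->T, B3->T, B4->T, B5->T, B5->F; hits B1=T, B2=E, B3=T, B4=T, B5=T, B5=F
test 6 (b=7, z=7) fires B2->S, B1->F, B3->T, B4->T, B5->T, B5->F; hits B1=F, B2=S, B3=T, B4=T, B5=T, B5=F
test 7 (b=3, z=3) fires B2->E, B1->T, B3->T, B4->T, B5->T, B5->F; hits B1=T, B2=E, B3=T, B4=T, B5=T, B5=F
test 8 (b=8, z=-1) fires B2->E, B1->T, B3->T, B4->F, B5->T, B5->F; hits B1=T, B2=E, B3=T, B4=F, B5=T, B5=F
union over the pool: B1=T, B1=F, B2=S, B2=E, B3=T, B4=T, B4=F, B5=T, B5=F
uncovered (1 of 10): B3=F

Answer: 1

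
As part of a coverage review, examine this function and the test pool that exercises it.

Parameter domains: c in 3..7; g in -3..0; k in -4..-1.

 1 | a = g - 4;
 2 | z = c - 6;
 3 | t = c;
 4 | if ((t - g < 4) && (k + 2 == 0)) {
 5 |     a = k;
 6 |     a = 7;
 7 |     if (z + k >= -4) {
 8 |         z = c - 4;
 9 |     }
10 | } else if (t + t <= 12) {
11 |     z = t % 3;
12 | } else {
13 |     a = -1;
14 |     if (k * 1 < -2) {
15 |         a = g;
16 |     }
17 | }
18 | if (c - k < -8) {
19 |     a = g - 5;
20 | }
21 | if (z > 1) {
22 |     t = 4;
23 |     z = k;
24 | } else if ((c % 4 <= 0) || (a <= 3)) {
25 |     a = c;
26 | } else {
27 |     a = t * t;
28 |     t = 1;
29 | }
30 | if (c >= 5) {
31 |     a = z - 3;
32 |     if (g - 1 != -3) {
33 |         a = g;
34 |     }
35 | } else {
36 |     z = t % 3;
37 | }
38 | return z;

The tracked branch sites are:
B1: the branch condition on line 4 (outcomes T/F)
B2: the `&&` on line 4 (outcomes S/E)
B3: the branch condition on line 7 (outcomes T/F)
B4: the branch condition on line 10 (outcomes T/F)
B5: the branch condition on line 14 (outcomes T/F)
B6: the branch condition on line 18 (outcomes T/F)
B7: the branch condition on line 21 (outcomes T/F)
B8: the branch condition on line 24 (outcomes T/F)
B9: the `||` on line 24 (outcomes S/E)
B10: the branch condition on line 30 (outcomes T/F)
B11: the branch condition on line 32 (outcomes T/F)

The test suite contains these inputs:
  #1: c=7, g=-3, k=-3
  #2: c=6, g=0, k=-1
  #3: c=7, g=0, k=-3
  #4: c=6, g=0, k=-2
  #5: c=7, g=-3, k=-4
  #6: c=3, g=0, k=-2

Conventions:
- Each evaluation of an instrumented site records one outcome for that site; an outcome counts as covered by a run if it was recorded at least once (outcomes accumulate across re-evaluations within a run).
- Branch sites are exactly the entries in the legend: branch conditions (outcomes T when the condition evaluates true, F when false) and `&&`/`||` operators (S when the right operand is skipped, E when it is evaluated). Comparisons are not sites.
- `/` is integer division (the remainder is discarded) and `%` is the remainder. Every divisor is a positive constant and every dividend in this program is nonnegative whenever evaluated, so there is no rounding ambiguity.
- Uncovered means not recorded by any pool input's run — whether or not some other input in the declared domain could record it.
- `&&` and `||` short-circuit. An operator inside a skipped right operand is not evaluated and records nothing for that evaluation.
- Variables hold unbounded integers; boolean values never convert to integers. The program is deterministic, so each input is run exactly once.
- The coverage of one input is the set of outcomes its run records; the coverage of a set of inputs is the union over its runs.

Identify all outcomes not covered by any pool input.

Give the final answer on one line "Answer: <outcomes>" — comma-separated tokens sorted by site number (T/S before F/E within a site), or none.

input #1, c=7, g=-3, k=-3: events B2->S, B1->F, B4->F, B5->T, B6->F, B7->F, B9->E, B8->T, B10->T, B11->T; outcomes B1=F, B2=S, B4=F, B5=T, B6=F, B7=F, B8=T, B9=E, B10=T, B11=T
input #2, c=6, g=0, k=-1: events B2->S, B1->F, B4->T, B6->F, B7->F, B9->E, B8->T, B10->T, B11->T; outcomes B1=F, B2=S, B4=T, B6=F, B7=F, B8=T, B9=E, B10=T, B11=T
input #3, c=7, g=0, k=-3: events B2->S, B1->F, B4->F, B5->T, B6->F, B7->F, B9->E, B8->T, B10->T, B11->T; outcomes B1=F, B2=S, B4=F, B5=T, B6=F, B7=F, B8=T, B9=E, B10=T, B11=T
input #4, c=6, g=0, k=-2: events B2->S, B1->F, B4->T, B6->F, B7->F, B9->E, B8->T, B10->T, B11->T; outcomes B1=F, B2=S, B4=T, B6=F, B7=F, B8=T, B9=E, B10=T, B11=T
input #5, c=7, g=-3, k=-4: events B2->S, B1->F, B4->F, B5->T, B6->F, B7->F, B9->E, B8->T, B10->T, B11->T; outcomes B1=F, B2=S, B4=F, B5=T, B6=F, B7=F, B8=T, B9=E, B10=T, B11=T
input #6, c=3, g=0, k=-2: events B2->E, B1->T, B3->F, B6->F, B7->F, B9->E, B8->F, B10->F; outcomes B1=T, B2=E, B3=F, B6=F, B7=F, B8=F, B9=E, B10=F
union over the pool: B1=T, B1=F, B2=S, B2=E, B3=F, B4=T, B4=F, B5=T, B6=F, B7=F, B8=T, B8=F, B9=E, B10=T, B10=F, B11=T
uncovered (6 of 22): B3=T, B5=F, B6=T, B7=T, B9=S, B11=F

Answer: B3=T, B5=F, B6=T, B7=T, B9=S, B11=F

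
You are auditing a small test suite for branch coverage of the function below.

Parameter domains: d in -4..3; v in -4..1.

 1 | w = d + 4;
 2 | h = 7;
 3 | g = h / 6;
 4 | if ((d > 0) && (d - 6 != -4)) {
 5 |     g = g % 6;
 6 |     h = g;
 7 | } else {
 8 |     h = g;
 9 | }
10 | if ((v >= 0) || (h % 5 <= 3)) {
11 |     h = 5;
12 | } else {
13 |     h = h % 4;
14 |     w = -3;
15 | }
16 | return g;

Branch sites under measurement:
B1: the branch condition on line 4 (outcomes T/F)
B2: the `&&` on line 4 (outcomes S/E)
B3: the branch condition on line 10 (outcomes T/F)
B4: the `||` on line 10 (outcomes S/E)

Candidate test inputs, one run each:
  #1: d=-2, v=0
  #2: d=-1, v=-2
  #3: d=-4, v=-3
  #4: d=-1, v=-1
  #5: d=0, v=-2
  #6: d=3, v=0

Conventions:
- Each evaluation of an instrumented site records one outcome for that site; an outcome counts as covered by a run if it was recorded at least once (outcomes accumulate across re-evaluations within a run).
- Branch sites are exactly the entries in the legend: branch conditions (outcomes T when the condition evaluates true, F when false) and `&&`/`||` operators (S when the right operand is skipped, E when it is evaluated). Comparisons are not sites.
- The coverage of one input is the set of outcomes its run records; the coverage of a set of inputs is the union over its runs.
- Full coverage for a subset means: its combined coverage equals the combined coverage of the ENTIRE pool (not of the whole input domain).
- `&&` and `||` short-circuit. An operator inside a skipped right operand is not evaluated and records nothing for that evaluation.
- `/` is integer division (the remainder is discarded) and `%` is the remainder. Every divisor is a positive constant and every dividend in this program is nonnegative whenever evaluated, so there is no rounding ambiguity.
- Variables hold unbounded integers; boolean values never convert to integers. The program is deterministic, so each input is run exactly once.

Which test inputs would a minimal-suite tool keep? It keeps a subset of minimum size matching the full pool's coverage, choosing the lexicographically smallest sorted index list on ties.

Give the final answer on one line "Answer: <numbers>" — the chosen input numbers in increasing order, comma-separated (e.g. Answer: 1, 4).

input #1 (d=-2, v=0): events B2->S, B1->F, B4->S, B3->T; covers B1=F, B2=S, B3=T, B4=S
input #2 (d=-1, v=-2): events B2->S, B1->F, B4->E, B3->T; covers B1=F, B2=S, B3=T, B4=E
input #3 (d=-4, v=-3): events B2->S, B1->F, B4->E, B3->T; covers B1=F, B2=S, B3=T, B4=E
input #4 (d=-1, v=-1): events B2->S, B1->F, B4->E, B3->T; covers B1=F, B2=S, B3=T, B4=E
input #5 (d=0, v=-2): events B2->S, B1->F, B4->E, B3->T; covers B1=F, B2=S, B3=T, B4=E
input #6 (d=3, v=0): events B2->E, B1->T, B4->S, B3->T; covers B1=T, B2=E, B3=T, B4=S
the full pool covers 7 outcomes: B1=T, B1=F, B2=S, B2=E, B3=T, B4=S, B4=E
size 1 is not enough: best union over all size-1 subsets is 4/7
at size 2, {2, 6} reaches all 7 outcomes; every lexicographically earlier size-2 subset fails

Answer: 2, 6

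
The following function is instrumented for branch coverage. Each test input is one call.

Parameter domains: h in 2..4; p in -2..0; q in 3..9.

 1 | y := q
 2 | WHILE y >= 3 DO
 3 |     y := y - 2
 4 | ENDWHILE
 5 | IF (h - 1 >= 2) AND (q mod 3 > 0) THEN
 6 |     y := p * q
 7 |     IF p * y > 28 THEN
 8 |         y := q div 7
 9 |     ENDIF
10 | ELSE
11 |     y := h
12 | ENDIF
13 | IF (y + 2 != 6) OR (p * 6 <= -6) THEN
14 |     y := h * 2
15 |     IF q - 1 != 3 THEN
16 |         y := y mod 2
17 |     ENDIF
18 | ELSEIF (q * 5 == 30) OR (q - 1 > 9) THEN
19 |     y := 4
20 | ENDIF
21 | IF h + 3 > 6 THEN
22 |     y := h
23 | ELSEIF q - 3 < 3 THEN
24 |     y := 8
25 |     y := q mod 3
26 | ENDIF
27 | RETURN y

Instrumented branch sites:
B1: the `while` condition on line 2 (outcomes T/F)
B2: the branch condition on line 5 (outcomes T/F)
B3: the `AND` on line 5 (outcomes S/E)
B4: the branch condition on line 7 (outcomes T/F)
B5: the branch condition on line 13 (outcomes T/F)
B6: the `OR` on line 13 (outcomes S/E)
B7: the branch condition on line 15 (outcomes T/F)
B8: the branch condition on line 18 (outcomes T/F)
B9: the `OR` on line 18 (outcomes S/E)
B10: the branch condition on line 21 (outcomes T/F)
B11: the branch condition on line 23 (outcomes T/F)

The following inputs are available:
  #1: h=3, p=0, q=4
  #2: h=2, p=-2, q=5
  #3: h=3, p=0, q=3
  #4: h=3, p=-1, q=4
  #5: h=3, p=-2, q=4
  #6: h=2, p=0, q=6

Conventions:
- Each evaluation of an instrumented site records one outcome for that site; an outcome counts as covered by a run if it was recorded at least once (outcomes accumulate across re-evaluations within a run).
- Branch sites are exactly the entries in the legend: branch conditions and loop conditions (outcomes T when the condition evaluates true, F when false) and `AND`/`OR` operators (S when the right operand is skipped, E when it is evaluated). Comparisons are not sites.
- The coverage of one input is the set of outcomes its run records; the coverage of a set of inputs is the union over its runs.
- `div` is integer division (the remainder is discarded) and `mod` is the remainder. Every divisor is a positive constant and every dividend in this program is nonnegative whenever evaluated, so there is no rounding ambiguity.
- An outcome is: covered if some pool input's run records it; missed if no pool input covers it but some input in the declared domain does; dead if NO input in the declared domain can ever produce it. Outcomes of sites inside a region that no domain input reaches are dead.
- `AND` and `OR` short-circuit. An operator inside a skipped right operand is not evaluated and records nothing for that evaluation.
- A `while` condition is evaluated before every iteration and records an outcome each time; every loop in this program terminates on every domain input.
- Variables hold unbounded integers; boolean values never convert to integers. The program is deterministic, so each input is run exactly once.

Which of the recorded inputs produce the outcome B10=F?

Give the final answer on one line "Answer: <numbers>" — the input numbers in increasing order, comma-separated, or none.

input #1 (h=3, p=0, q=4): covers B10=F
input #2 (h=2, p=-2, q=5): covers B10=F
input #3 (h=3, p=0, q=3): covers B10=F
input #4 (h=3, p=-1, q=4): covers B10=F
input #5 (h=3, p=-2, q=4): covers B10=F
input #6 (h=2, p=0, q=6): covers B10=F

Answer: 1, 2, 3, 4, 5, 6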